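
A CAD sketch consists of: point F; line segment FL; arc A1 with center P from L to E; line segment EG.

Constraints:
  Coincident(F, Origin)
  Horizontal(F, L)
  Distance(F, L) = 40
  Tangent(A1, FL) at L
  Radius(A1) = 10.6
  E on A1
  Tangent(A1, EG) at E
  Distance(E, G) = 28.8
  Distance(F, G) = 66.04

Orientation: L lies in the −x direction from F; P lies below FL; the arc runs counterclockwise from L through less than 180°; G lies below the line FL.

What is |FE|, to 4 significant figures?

51.36

F is at the origin; F and L share the same y with |FL| = 40.0 and L on the −x side, so L = (-40.00, 0.000). A1 meets FL tangentially, so PL is at right angles to FL, so P = L + (0, -10.6) = (-40.00, -10.60). Since PE ⟂ EG (tangency), |PG| = √(10.6² + 28.8²) = 30.69 regardless of where E sits on A1. So G lies on both circle(F, 66.04) and circle(P, 30.69); the below-FL intersection is G = (-54.12, -37.85). E is the foot of the tangent from G: E = (-50.52, -9.274).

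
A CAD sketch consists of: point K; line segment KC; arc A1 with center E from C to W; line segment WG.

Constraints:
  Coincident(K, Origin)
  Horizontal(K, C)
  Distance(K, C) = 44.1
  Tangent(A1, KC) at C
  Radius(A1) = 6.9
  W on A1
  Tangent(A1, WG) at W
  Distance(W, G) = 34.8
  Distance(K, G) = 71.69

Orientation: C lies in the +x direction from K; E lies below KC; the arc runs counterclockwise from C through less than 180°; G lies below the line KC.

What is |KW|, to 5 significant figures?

40.328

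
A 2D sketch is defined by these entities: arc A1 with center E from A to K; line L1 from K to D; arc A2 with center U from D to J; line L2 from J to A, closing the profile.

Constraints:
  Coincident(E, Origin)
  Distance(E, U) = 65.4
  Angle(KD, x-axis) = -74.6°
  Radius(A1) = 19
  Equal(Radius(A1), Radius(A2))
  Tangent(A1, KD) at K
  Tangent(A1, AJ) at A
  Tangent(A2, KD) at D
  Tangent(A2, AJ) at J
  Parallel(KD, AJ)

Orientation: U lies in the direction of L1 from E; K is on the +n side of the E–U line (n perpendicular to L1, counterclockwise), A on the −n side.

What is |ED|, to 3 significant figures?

68.1

Tangency of A1 to both parallel lines with radius 19.0 puts K and A at E ± 19.0·n: K = (18.3, 5.05), A = (-18.3, -5.05). Equal radii place D and J the same way about U: D = U + 19.0·n = (35.7, -58.0), J = U − 19.0·n = (-0.950, -68.1). Then |ED| = |D − E| = 68.1.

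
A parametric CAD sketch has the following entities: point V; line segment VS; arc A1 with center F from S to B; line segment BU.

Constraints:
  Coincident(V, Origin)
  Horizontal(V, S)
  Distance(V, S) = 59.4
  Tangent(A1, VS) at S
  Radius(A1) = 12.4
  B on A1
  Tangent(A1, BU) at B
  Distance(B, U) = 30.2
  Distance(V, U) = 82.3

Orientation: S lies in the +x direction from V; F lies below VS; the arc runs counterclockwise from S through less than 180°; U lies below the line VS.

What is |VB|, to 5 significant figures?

54.144

Checks: |FB| = 12.40 ✓; ∠(FB, BU) = 90.00° ✓; |BU| = 30.20 ✓; |VU| = 82.30 ✓.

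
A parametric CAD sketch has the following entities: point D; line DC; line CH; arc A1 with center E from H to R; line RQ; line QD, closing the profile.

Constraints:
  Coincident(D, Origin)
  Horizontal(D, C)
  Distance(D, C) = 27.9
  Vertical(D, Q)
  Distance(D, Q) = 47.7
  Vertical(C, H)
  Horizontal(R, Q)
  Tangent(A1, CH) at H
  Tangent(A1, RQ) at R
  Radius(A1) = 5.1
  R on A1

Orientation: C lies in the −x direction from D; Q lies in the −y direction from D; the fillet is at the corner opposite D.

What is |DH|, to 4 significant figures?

50.92

D is at the origin; D and C share the same y with |DC| = 27.9 and C on the −x side, so C = (-27.90, 0.000). D and Q share the same x with |DQ| = 47.7 and Q on the −y side, so Q = (0.000, -47.70). The virtual corner opposite D is at (-27.90, -47.70). A1 meets CH tangentially, so EH is at right angles to CH and A1 meets RQ tangentially, so ER is at right angles to RQ, with radius 5.1, so the center E sits 5.1 in from both sides at E = (-22.80, -42.60). That places the tangent points at H = (-27.90, -42.60) on CH and R = (-22.80, -47.70) on RQ. Then |DH| = |H − D| = 50.92.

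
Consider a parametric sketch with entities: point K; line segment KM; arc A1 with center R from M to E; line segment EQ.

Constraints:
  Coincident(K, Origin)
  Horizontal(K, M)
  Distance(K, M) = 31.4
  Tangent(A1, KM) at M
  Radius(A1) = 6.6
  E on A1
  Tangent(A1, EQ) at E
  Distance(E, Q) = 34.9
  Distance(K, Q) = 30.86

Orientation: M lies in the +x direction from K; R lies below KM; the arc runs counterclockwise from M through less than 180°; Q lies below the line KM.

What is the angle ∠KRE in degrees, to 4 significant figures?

25.26°

Checks: |RE| = 6.600 ✓; ∠(RE, EQ) = 90.00° ✓; |EQ| = 34.90 ✓; |KQ| = 30.86 ✓.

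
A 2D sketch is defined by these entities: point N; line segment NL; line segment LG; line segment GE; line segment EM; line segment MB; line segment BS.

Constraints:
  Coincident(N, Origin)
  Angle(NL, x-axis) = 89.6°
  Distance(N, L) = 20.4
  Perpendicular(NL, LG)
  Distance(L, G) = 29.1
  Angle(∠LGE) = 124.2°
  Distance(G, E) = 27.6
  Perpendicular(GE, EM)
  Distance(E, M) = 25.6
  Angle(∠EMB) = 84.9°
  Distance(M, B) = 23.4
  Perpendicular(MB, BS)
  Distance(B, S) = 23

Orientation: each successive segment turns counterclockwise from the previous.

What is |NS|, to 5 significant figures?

35.405

∠EMB = 84.9° gives MB at 60.500° from the x-axis; with |MB| = 23.4, B = (-12.034, 3.7136). The perpendicularity gives BS at right angles to MB, so BS runs at 150.50°; with |BS| = 23.0, S = (-32.053, 15.039). Then |NS| = |S − N| = 35.405.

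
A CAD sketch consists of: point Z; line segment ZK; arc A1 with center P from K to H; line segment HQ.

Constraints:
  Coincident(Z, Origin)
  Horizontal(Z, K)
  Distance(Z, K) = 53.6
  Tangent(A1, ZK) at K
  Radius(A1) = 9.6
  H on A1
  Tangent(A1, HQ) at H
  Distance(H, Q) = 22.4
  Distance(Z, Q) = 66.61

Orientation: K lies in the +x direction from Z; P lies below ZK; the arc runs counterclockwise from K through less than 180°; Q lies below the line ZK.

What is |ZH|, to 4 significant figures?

47.82

Z is at the origin; ZK is horizontal with |ZK| = 53.6 and K on the +x side, so K = (53.60, 0.000). A1 meets ZK tangentially, so PK is at right angles to ZK, so P = K + (0, -9.6) = (53.60, -9.600). Since PH ⟂ HQ (tangency), |PQ| = √(9.6² + 22.4²) = 24.37 regardless of where H sits on A1. So Q lies on both circle(Z, 66.61) and circle(P, 24.37); the below-ZK intersection is Q = (57.48, -33.66). H is the foot of the tangent from Q: H = (45.49, -14.74).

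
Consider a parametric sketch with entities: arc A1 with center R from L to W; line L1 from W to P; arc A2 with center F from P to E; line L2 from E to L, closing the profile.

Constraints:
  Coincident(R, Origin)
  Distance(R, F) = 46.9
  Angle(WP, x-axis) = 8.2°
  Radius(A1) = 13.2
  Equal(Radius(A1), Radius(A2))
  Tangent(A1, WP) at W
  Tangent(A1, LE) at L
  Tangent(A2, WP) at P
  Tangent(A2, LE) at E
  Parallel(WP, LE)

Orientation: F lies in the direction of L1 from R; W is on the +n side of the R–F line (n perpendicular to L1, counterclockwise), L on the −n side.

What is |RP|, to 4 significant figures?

48.72

The slot axis is L1's direction at 8.2°, so u = (cos 8.2°, sin 8.2°) = (0.9898, 0.1426) and n = (−sin 8.2°, cos 8.2°) = (-0.1426, 0.9898). R is at the origin and F lies 46.9 along u from R, so F = 46.9·u = (46.42, 6.689). Tangency of A1 to both parallel lines with radius 13.2 puts W and L at R ± 13.2·n: W = (-1.883, 13.07), L = (1.883, -13.07). Equal radii place P and E the same way about F: P = F + 13.2·n = (44.54, 19.75), E = F − 13.2·n = (48.30, -6.376). Then |RP| = |P − R| = 48.72.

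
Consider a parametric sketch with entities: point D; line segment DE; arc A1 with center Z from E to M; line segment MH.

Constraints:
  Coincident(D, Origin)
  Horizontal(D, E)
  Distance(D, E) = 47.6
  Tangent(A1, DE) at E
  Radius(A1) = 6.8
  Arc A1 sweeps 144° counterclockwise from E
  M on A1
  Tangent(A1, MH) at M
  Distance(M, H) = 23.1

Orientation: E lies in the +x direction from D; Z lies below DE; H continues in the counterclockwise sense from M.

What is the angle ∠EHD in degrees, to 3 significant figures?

37.9°

D is at the origin; D and E share the same y with |DE| = 47.6 and E on the +x side, so E = (47.6, 0.00). Since A1 is tangent to DE there, ZE ⟂ DE, so Z = E + (0, -6.8) = (47.6, -6.80). On A1, E sits at bearing 90° from Z; a 144° counterclockwise sweep puts M at bearing 234°, so M = Z + 6.8·(cos 234°, sin 234°) = (43.6, -12.3). Since A1 is tangent to MH there, ZM ⟂ MH, so MH runs along (−sin 234°, cos 234°); with |MH| = 23.1, H = (62.3, -25.9). Then cos ∠EHD = HE·HD / (|HE||HD|), giving 37.9°.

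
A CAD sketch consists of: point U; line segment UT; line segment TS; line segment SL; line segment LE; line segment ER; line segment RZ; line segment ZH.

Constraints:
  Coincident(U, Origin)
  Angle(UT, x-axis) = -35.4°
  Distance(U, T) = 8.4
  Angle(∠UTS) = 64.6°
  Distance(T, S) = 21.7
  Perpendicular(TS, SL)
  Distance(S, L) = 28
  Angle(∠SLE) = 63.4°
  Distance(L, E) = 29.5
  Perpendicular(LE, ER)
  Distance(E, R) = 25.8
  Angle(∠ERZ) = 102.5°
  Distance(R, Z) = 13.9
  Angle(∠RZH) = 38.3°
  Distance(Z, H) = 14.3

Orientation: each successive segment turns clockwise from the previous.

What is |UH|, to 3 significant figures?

7.59

U is at the origin; UT runs at -35.4° with length 8.4, so T = (6.85, -4.87). ∠UTS = 64.6° gives TS at -151° from the x-axis; with |TS| = 21.7, S = (-12.1, -15.5). The perpendicularity gives SL at right angles to TS, so SL runs at 119°; with |SL| = 28.0, L = (-25.8, 8.99). ∠SLE = 63.4° gives LE at 2.60° from the x-axis; with |LE| = 29.5, E = (3.71, 10.3). LE ⟂ ER, so ER runs at -87.4°; with |ER| = 25.8, R = (4.88, -15.4). ∠ERZ = 102.5° gives RZ at -165° from the x-axis; with |RZ| = 13.9, Z = (-8.54, -19.1). ∠RZH = 38.3° gives ZH at 53.4° from the x-axis; with |ZH| = 14.3, H = (-0.00946, -7.59). Then |UH| = |H − U| = 7.59.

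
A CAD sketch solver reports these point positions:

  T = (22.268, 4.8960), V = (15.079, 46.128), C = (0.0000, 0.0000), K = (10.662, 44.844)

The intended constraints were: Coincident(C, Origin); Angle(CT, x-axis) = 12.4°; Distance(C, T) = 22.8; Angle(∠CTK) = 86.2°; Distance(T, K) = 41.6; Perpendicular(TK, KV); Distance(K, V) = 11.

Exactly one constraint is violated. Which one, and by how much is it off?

Distance(K, V) = 11 — off by 6.40.

C = (0.00, 0.00) ✓; CT at 12.40° ✓; |CT| = 22.80 ✓; ∠CTK = 86.20° ✓; |TK| = 41.60 ✓; ∠(TK, KV) = 89.99° ✓; |KV| = 4.600 ✗.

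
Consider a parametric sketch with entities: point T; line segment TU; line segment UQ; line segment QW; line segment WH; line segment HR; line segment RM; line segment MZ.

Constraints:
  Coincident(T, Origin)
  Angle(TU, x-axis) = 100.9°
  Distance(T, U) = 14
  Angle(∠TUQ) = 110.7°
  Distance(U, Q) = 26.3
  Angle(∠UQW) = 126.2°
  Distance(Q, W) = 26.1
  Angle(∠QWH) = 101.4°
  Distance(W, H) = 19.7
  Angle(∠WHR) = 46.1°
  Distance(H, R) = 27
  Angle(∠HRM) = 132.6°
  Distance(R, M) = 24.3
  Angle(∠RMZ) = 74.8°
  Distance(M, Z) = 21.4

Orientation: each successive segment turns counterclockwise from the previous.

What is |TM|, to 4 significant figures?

53.19

∠WHR = 46.1° gives HR at 76.50° from the x-axis; with |HR| = 27.0, R = (-30.42, 9.751). ∠HRM = 132.6° gives RM at 123.9° from the x-axis; with |RM| = 24.3, M = (-43.97, 29.92). Then |TM| = |M − T| = 53.19.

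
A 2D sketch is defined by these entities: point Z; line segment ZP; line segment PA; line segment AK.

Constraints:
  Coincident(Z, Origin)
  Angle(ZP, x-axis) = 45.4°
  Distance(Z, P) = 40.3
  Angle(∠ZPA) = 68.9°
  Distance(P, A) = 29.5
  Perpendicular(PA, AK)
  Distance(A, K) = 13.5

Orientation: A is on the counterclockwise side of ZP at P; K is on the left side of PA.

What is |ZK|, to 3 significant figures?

28.4

Z is at the origin; ZP runs at 45.4° with length 40.3, so P = 40.3·(cos 45.4°, sin 45.4°) = (28.3, 28.7). ∠ZPA = 68.9°, so PA runs at 45.4° + (180° − 68.9°) = 156° from the x-axis; with |PA| = 29.5, A = P + 29.5·(cos 156°, sin 156°) = (1.24, 40.5). The perpendicularity gives AK at right angles to PA; with |AK| = 13.5 on the left of PA, K = A + 13.5·(-0.399, -0.917) = (-4.14, 28.1). Then |ZK| = |K − Z| = 28.4.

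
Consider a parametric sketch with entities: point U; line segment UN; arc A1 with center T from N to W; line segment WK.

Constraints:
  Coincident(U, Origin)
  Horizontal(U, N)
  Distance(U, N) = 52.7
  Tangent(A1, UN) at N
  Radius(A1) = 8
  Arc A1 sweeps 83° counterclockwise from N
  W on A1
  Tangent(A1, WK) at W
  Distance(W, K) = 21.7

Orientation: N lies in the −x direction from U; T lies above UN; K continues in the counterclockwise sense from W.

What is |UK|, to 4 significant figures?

50.89

On A1, N sits at bearing -90° from T; an 83° counterclockwise sweep puts W at bearing -7°, so W = T + 8.0·(cos -7°, sin -7°) = (-44.76, 7.025). Since A1 is tangent to WK there, TW ⟂ WK, so WK runs along (−sin -7°, cos -7°); with |WK| = 21.7, K = (-42.12, 28.56). Then |UK| = |K − U| = 50.89.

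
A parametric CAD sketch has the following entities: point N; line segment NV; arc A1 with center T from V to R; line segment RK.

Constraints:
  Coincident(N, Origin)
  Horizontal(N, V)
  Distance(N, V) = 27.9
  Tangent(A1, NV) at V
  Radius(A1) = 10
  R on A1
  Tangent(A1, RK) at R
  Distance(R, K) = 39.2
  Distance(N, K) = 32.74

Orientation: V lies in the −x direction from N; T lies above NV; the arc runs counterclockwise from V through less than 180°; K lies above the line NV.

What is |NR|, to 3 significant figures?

20.8

Checks: |TV| = 10.00 ✓; |TR| = 10.00 ✓; ∠(TR, RK) = 90.00° ✓; |RK| = 39.20 ✓; |NK| = 32.74 ✓.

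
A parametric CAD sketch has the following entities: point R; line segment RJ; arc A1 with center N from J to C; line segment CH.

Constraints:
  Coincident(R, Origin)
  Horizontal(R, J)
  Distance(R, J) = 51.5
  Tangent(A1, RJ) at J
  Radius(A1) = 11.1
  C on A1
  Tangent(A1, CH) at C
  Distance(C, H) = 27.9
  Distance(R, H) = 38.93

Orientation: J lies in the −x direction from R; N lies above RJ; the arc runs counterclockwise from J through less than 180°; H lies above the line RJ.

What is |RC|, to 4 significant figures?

42.54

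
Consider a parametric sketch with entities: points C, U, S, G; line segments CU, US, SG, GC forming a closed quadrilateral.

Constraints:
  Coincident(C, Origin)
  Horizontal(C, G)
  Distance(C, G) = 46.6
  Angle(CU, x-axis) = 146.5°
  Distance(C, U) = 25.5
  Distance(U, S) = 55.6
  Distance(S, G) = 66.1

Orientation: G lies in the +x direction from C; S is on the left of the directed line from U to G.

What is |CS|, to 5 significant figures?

58.930

Checks: |US| = 55.60 ✓; |SG| = 66.10 ✓.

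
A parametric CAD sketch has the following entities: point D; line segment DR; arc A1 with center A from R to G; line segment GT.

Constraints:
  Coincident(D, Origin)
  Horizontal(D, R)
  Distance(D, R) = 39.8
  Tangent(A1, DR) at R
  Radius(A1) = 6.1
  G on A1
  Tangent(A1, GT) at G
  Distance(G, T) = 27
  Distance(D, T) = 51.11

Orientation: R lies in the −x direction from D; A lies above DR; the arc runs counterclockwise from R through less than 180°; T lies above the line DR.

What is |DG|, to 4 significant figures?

34.53

Checks: ∠(AR, RD) = 90.00° ✓; |AG| = 6.100 ✓; ∠(AG, GT) = 90.00° ✓; |GT| = 27.00 ✓; |DT| = 51.11 ✓.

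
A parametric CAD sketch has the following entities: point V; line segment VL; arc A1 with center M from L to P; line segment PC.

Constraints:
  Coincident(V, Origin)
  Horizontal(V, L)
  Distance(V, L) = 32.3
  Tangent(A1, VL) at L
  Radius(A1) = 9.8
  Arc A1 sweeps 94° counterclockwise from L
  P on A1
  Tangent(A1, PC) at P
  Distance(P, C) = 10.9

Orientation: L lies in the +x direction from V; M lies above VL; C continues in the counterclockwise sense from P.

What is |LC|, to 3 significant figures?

23.2

V is at the origin; V and L share the same y with |VL| = 32.3 and L on the +x side, so L = (32.3, 0.00). The tangent condition forces ML to be normal to VL, so M = L + (0, 9.8) = (32.3, 9.80). On A1, L sits at bearing -90° from M; a 94° counterclockwise sweep puts P at bearing 4°, so P = M + 9.8·(cos 4°, sin 4°) = (42.1, 10.5). A1 meets PC tangentially, so MP is at right angles to PC, so PC runs along (−sin 4°, cos 4°); with |PC| = 10.9, C = (41.3, 21.4). Then |LC| = |C − L| = 23.2.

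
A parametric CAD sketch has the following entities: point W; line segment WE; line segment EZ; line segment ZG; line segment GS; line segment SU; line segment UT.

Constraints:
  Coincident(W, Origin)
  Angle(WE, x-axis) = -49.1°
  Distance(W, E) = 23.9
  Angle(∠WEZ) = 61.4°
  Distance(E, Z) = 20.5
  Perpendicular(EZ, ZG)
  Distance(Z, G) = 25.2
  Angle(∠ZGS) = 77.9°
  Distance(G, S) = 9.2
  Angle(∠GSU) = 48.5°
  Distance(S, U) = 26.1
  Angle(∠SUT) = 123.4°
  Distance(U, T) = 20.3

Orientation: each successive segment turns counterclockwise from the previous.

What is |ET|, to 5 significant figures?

53.644

∠GSU = 48.5° gives SU at 33.100° from the x-axis; with |SU| = 26.1, U = (19.744, 15.114). ∠SUT = 123.4° gives UT at 89.700° from the x-axis; with |UT| = 20.3, T = (19.850, 35.414). Then |ET| = |T − E| = 53.644.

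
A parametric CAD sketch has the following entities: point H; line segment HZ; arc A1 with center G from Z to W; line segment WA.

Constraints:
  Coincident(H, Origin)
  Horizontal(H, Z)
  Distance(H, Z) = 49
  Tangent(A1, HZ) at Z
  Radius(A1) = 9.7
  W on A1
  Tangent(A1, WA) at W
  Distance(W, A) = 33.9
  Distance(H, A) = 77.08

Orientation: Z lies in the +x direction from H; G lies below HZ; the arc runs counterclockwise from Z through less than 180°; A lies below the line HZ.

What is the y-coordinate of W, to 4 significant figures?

-16.37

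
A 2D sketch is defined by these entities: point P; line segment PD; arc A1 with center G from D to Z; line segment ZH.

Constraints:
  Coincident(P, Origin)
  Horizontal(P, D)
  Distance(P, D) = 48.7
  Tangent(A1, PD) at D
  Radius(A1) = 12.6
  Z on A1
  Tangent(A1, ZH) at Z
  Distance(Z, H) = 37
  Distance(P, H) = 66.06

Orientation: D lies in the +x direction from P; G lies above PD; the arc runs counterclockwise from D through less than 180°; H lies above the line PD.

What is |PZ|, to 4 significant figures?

62.59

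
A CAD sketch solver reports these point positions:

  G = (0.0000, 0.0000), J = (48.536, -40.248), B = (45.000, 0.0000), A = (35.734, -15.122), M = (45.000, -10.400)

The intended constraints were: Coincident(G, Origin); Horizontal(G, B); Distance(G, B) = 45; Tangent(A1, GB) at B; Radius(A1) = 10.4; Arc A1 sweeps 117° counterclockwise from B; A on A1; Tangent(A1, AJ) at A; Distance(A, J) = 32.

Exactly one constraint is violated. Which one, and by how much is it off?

Distance(A, J) = 32 — off by 3.80.

G = (0.00, 0.00) ✓; G.y = 0.00, B.y = 0.00 ✓; |GB| = 45.00 ✓; ∠(MB, BG) = 90.00° ✓; |MB| = 10.40 ✓; bearing(M→A) − bearing(M→B) = 117.0° ✓; |MA| = 10.40 ✓; ∠(MA, AJ) = 90.00° ✓; |AJ| = 28.20 ✗.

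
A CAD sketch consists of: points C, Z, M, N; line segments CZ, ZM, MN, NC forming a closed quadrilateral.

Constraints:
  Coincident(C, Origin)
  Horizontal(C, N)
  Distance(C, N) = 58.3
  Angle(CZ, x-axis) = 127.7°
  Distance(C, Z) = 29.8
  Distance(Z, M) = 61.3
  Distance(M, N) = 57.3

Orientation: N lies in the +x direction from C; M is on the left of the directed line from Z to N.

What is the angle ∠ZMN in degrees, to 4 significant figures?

84.86°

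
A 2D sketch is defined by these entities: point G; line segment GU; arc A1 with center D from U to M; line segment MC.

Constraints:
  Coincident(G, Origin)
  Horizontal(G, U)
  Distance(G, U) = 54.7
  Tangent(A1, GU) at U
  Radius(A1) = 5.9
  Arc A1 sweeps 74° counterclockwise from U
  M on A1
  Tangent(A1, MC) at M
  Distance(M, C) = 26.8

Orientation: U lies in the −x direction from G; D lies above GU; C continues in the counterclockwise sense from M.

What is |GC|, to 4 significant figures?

51.34

G is at the origin; G and U share the same y with |GU| = 54.7 and U on the −x side, so U = (-54.70, 0.000). Tangency of A1 to GU means the radius DU is perpendicular to GU, so D = U + (0, 5.9) = (-54.70, 5.900). On A1, U sits at bearing -90° from D; a 74° counterclockwise sweep puts M at bearing -16°, so M = D + 5.9·(cos -16°, sin -16°) = (-49.03, 4.274). Since A1 is tangent to MC there, DM ⟂ MC, so MC runs along (−sin -16°, cos -16°); with |MC| = 26.8, C = (-41.64, 30.04). Then |GC| = |C − G| = 51.34.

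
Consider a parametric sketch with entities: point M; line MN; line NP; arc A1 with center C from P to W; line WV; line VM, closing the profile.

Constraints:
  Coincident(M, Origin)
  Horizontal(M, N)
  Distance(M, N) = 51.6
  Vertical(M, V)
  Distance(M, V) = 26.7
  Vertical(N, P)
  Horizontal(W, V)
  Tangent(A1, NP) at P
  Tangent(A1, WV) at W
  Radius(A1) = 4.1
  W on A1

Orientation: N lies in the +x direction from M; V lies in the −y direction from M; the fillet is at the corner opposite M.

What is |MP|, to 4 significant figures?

56.33

The virtual corner opposite M is at (51.60, -26.70). Tangency of A1 to NP means the radius CP is perpendicular to NP and A1 meets WV tangentially, so CW is at right angles to WV, with radius 4.1, so the center C sits 4.1 in from both sides at C = (47.50, -22.60). That places the tangent points at P = (51.60, -22.60) on NP and W = (47.50, -26.70) on WV. Then |MP| = |P − M| = 56.33.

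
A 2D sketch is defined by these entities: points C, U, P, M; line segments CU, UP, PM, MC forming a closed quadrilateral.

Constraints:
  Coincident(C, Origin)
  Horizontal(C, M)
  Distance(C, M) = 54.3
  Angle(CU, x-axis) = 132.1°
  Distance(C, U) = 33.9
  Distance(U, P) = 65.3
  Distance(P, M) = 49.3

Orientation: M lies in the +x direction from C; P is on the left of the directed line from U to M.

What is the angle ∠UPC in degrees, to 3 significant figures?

30.9°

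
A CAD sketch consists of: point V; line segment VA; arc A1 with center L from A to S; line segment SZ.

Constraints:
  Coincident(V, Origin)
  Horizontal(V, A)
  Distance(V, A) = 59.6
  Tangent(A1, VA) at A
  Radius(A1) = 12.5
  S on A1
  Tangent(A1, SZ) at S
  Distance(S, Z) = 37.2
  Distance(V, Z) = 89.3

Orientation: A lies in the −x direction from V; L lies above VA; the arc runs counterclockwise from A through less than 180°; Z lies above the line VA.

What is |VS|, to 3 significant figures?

54.4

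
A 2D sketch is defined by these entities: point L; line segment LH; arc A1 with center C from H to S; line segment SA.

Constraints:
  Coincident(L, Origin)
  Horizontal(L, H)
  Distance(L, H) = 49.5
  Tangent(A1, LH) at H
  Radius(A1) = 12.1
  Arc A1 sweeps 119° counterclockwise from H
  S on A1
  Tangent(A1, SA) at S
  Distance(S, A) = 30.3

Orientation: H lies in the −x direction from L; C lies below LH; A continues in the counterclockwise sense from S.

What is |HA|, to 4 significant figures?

44.66

L is at the origin; LH is horizontal with |LH| = 49.5 and H on the −x side, so H = (-49.50, 0.000). Since A1 is tangent to LH there, CH ⟂ LH, so C = H + (0, -12.1) = (-49.50, -12.10). On A1, H sits at bearing 90° from C; a 119° counterclockwise sweep puts S at bearing 209°, so S = C + 12.1·(cos 209°, sin 209°) = (-60.08, -17.97). A1 meets SA tangentially, so CS is at right angles to SA, so SA runs along (−sin 209°, cos 209°); with |SA| = 30.3, A = (-45.39, -44.47). Then |HA| = |A − H| = 44.66.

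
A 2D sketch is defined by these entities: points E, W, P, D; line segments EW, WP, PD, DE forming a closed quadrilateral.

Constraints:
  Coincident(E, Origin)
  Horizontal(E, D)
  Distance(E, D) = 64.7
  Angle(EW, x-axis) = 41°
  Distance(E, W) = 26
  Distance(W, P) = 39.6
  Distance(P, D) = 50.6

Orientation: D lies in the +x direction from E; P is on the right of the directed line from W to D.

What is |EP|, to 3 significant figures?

29.7

Checks: |WP| = 39.60 ✓; |PD| = 50.60 ✓.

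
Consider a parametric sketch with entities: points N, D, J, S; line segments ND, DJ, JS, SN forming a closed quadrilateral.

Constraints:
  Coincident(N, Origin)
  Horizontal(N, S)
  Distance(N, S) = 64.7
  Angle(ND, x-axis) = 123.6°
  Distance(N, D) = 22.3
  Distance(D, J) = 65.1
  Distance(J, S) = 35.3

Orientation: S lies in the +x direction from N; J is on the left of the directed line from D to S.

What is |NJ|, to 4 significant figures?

60.73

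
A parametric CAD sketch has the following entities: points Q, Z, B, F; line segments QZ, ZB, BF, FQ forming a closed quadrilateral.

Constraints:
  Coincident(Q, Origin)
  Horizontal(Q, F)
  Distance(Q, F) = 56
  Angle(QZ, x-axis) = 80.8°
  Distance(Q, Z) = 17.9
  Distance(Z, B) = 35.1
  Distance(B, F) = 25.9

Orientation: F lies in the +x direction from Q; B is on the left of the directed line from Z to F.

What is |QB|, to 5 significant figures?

42.252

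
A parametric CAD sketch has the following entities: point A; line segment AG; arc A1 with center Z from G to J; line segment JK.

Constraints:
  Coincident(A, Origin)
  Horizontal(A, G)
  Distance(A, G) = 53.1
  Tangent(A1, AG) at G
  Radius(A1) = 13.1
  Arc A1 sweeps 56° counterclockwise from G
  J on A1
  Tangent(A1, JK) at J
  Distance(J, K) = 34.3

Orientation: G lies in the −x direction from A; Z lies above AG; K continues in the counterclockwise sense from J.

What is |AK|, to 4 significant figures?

41.26

A is at the origin; AG is horizontal with |AG| = 53.1 and G on the −x side, so G = (-53.10, 0.000). Tangency of A1 to AG means the radius ZG is perpendicular to AG, so Z = G + (0, 13.1) = (-53.10, 13.10). On A1, G sits at bearing -90° from Z; a 56° counterclockwise sweep puts J at bearing -34°, so J = Z + 13.1·(cos -34°, sin -34°) = (-42.24, 5.775). Since A1 is tangent to JK there, ZJ ⟂ JK, so JK runs along (−sin -34°, cos -34°); with |JK| = 34.3, K = (-23.06, 34.21). Then |AK| = |K − A| = 41.26.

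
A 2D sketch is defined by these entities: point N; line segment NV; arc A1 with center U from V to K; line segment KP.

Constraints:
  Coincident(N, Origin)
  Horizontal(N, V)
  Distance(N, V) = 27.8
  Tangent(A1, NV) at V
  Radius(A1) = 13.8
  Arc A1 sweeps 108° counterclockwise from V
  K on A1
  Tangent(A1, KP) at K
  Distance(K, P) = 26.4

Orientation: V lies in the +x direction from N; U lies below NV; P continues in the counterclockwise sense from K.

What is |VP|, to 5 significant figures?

43.457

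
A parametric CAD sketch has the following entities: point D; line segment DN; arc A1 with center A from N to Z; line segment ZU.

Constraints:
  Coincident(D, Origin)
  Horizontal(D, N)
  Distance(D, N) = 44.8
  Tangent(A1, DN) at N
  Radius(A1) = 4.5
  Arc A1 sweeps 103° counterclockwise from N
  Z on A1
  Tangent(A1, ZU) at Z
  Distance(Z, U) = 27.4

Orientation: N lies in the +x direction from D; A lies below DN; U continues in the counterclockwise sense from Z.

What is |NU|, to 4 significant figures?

32.26

D is at the origin; D and N share the same y with |DN| = 44.8 and N on the +x side, so N = (44.80, 0.000). Since A1 is tangent to DN there, AN ⟂ DN, so A = N + (0, -4.5) = (44.80, -4.500). On A1, N sits at bearing 90° from A; a 103° counterclockwise sweep puts Z at bearing 193°, so Z = A + 4.5·(cos 193°, sin 193°) = (40.42, -5.512). The tangent condition forces AZ to be normal to ZU, so ZU runs along (−sin 193°, cos 193°); with |ZU| = 27.4, U = (46.58, -32.21). Then |NU| = |U − N| = 32.26.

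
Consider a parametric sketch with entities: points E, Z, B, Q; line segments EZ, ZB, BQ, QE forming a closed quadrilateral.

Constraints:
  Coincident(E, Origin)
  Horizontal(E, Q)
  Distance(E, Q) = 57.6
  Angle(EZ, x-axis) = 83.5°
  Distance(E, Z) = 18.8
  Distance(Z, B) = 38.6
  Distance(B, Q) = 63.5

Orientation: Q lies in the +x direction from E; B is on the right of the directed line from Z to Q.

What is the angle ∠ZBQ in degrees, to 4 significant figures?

64.68°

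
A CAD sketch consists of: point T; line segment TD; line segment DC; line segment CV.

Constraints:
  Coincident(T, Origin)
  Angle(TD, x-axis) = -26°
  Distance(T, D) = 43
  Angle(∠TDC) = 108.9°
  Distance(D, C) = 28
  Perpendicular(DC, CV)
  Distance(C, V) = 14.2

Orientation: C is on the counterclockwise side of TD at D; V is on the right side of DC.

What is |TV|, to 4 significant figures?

69.07

∠TDC = 108.9°, so DC runs at -26.0° + (180° − 108.9°) = 45.10° from the x-axis; with |DC| = 28.0, C = D + 28.0·(cos 45.10°, sin 45.10°) = (58.41, 0.9836). DC ⟂ CV; with |CV| = 14.2 on the right of DC, V = C + 14.2·(0.7083, -0.7059) = (68.47, -9.040). Then |TV| = |V − T| = 69.07.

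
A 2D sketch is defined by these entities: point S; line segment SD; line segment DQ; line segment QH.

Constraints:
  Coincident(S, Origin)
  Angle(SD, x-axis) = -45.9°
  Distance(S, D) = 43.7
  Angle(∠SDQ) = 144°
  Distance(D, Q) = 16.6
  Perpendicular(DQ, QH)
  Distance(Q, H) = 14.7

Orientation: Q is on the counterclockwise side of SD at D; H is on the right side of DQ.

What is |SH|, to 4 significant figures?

65.80

S is at the origin; SD runs at -45.9° with length 43.7, so D = 43.7·(cos -45.9°, sin -45.9°) = (30.41, -31.38). ∠SDQ = 144.0°, so DQ runs at -45.9° + (180° − 144.0°) = -9.900° from the x-axis; with |DQ| = 16.6, Q = D + 16.6·(cos -9.900°, sin -9.900°) = (46.76, -34.24). DQ is perpendicular to QH; with |QH| = 14.7 on the right of DQ, H = Q + 14.7·(-0.1719, -0.9851) = (44.24, -48.72). Then |SH| = |H − S| = 65.80.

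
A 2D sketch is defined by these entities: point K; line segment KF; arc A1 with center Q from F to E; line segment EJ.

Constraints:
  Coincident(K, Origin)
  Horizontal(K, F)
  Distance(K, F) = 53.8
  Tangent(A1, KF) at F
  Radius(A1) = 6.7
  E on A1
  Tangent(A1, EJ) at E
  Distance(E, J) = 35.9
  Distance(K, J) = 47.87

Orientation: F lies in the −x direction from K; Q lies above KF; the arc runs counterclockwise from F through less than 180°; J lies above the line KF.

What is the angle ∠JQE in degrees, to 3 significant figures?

79.4°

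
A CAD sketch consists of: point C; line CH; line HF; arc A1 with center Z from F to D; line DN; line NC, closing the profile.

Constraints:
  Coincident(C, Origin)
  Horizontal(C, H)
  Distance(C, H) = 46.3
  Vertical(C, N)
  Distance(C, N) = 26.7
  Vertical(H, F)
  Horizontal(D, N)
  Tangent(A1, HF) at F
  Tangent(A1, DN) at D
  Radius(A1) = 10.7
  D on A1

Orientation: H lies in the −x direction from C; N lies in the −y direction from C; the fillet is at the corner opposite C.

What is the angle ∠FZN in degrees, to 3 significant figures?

163°

C is at the origin; CH is horizontal with |CH| = 46.3 and H on the −x side, so H = (-46.3, 0.00). C and N share the same x with |CN| = 26.7 and N on the −y side, so N = (0.00, -26.7). The virtual corner opposite C is at (-46.3, -26.7). Tangency of A1 to HF means the radius ZF is perpendicular to HF and the tangent condition forces ZD to be normal to DN, with radius 10.7, so the center Z sits 10.7 in from both sides at Z = (-35.6, -16.0). That places the tangent points at F = (-46.3, -16.0) on HF and D = (-35.6, -26.7) on DN. Then cos ∠FZN = ZF·ZN / (|ZF||ZN|), giving 163°.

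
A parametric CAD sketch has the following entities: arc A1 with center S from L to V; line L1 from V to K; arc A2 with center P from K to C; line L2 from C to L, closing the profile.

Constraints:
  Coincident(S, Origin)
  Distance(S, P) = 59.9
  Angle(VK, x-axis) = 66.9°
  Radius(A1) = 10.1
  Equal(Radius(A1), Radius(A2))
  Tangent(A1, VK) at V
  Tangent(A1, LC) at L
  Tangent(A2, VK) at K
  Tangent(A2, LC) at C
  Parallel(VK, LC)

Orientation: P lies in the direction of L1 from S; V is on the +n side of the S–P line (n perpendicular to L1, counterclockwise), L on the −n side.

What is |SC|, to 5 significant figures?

60.746

Tangency of A1 to both parallel lines with radius 10.1 puts V and L at S ± 10.1·n: V = (-9.2902, 3.9626), L = (9.2902, -3.9626). Equal radii place K and C the same way about P: K = P + 10.1·n = (14.211, 59.060), C = P − 10.1·n = (32.791, 51.135). Then |SC| = |C − S| = 60.746.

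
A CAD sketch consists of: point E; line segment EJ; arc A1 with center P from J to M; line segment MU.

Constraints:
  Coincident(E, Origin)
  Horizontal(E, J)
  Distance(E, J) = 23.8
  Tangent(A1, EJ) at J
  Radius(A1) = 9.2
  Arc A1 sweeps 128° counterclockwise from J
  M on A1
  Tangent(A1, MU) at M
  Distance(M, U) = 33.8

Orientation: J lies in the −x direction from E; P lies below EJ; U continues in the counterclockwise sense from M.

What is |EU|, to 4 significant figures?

42.74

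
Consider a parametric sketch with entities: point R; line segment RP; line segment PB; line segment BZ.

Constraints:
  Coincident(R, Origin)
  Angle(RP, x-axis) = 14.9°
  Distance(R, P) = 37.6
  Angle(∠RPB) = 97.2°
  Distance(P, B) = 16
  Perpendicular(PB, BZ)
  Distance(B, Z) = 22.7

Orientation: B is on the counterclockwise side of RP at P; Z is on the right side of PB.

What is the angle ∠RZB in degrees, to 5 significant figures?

19.044°

R is at the origin; RP runs at 14.9° with length 37.6, so P = 37.6·(cos 14.9°, sin 14.9°) = (36.336, 9.6682). ∠RPB = 97.2°, so PB runs at 14.9° + (180° − 97.2°) = 97.700° from the x-axis; with |PB| = 16.0, B = P + 16.0·(cos 97.700°, sin 97.700°) = (34.192, 25.524). PB is perpendicular to BZ; with |BZ| = 22.7 on the right of PB, Z = B + 22.7·(0.99098, 0.13399) = (56.687, 28.565). Then cos ∠RZB = ZR·ZB / (|ZR||ZB|), giving 19.044°.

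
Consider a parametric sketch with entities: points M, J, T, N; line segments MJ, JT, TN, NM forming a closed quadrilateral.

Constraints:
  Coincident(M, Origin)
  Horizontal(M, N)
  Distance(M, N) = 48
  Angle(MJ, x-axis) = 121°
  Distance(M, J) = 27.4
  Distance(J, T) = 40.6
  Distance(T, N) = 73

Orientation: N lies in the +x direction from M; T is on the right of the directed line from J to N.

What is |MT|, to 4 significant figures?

28.23

M is at the origin; MN is horizontal with |MN| = 48.0 and N in +x, so N = (48.0, 0). MJ runs at 121.0° with |MJ| = 27.4, so J = (-14.11, 23.49). T is determined by |JT| = 40.6 and |TN| = 73.0 together: it lies at the intersection of circle(J, 40.6) and circle(N, 73.0). With |JN| = 66.40, the foot of the radical line on JN is 5.488 from J and the perpendicular offset is √(40.6² − 5.488²) = 40.23. Taking the right-of-JN solution: T = (-23.21, -16.08).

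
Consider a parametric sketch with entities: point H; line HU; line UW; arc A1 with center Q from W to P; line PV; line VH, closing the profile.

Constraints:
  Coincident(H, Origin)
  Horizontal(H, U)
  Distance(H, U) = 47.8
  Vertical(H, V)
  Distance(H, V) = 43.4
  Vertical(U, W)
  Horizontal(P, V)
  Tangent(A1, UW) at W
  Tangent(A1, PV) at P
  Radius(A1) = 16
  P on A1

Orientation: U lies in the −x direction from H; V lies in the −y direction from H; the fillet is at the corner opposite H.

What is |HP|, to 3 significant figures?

53.8

H is at the origin; HU is horizontal with |HU| = 47.8 and U on the −x side, so U = (-47.8, 0.00). H and V share the same x with |HV| = 43.4 and V on the −y side, so V = (0.00, -43.4). The virtual corner opposite H is at (-47.8, -43.4). The tangent condition forces QW to be normal to UW and the tangent condition forces QP to be normal to PV, with radius 16.0, so the center Q sits 16.0 in from both sides at Q = (-31.8, -27.4). That places the tangent points at W = (-47.8, -27.4) on UW and P = (-31.8, -43.4) on PV. Then |HP| = |P − H| = 53.8.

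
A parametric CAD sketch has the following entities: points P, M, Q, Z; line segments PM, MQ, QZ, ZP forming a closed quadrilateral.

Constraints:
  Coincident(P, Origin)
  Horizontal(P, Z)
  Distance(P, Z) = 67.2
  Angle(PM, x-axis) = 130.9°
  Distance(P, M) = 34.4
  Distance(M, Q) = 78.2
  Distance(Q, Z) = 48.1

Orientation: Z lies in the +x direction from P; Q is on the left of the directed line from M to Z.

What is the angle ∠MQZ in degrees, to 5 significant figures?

92.266°

Checks: |MQ| = 78.20 ✓; |QZ| = 48.10 ✓.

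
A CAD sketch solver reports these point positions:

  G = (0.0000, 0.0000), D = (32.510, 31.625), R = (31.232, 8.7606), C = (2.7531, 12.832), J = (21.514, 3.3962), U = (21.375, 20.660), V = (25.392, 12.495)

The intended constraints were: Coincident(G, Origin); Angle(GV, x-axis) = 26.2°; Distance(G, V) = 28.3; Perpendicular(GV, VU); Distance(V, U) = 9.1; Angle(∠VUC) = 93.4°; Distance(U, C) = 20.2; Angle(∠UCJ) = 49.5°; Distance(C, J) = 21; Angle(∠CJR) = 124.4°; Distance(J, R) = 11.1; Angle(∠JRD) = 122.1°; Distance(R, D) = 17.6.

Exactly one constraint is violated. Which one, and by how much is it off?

Distance(R, D) = 17.6 — off by 5.30.

G = (0.00, 0.00) ✓; GV at 26.20° ✓; |GV| = 28.30 ✓; ∠(GV, VU) = 90.00° ✓; |VU| = 9.100 ✓; ∠VUC = 93.40° ✓; |UC| = 20.20 ✓; ∠UCJ = 49.50° ✓; |CJ| = 21.00 ✓; ∠CJR = 124.4° ✓; |JR| = 11.10 ✓; ∠JRD = 122.1° ✓; |RD| = 22.90 ✗.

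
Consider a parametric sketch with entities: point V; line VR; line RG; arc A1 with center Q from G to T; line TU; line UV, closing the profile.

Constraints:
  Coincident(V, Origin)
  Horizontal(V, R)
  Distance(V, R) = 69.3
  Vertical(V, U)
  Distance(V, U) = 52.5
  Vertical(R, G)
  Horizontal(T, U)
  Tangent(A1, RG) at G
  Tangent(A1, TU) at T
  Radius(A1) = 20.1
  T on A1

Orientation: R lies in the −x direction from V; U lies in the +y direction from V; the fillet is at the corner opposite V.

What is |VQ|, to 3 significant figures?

58.9

V is at the origin; V and R share the same y with |VR| = 69.3 and R on the −x side, so R = (-69.3, 0.00). V and U share the same x with |VU| = 52.5 and U on the +y side, so U = (0.00, 52.5). The virtual corner opposite V is at (-69.3, 52.5). A1 meets RG tangentially, so QG is at right angles to RG and the tangent condition forces QT to be normal to TU, with radius 20.1, so the center Q sits 20.1 in from both sides at Q = (-49.2, 32.4). Then |VQ| = |Q − V| = 58.9.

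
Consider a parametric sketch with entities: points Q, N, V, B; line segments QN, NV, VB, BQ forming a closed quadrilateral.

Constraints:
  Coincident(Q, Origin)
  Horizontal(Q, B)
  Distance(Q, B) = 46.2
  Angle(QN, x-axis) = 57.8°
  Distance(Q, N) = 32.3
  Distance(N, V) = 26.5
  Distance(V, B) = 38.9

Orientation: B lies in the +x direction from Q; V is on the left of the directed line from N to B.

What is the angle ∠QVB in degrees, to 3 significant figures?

54.3°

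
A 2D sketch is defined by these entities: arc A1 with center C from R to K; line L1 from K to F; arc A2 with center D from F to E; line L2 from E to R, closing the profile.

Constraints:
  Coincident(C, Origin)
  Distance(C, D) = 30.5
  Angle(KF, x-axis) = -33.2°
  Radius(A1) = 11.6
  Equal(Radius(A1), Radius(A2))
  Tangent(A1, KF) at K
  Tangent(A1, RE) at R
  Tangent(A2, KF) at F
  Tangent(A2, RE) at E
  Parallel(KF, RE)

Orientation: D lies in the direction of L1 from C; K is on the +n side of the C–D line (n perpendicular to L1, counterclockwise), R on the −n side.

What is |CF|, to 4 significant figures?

32.63

The slot axis is L1's direction at -33.2°, so u = (cos -33.2°, sin -33.2°) = (0.8368, -0.5476) and n = (−sin -33.2°, cos -33.2°) = (0.5476, 0.8368). C is at the origin and D lies 30.5 along u from C, so D = 30.5·u = (25.52, -16.70). Tangency of A1 to both parallel lines with radius 11.6 puts K and R at C ± 11.6·n: K = (6.352, 9.706), R = (-6.352, -9.706). Equal radii place F and E the same way about D: F = D + 11.6·n = (31.87, -6.994), E = D − 11.6·n = (19.17, -26.41). Then |CF| = |F − C| = 32.63.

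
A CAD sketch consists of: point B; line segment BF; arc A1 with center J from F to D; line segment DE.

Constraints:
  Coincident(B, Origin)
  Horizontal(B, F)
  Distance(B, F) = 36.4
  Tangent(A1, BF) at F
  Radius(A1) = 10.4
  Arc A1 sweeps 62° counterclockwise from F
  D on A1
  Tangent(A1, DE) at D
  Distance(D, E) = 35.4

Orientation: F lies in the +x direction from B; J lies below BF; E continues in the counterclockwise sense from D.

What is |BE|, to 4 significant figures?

38.27

B is at the origin; B and F share the same y with |BF| = 36.4 and F on the +x side, so F = (36.40, 0.000). A1 meets BF tangentially, so JF is at right angles to BF, so J = F + (0, -10.4) = (36.40, -10.40). On A1, F sits at bearing 90° from J; a 62° counterclockwise sweep puts D at bearing 152°, so D = J + 10.4·(cos 152°, sin 152°) = (27.22, -5.517). Tangency of A1 to DE means the radius JD is perpendicular to DE, so DE runs along (−sin 152°, cos 152°); with |DE| = 35.4, E = (10.60, -36.77). Then |BE| = |E − B| = 38.27.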